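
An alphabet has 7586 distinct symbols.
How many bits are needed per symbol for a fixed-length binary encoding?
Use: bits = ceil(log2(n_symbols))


log2(7586) = 12.8891
Bracket: 2^12 = 4096 < 7586 <= 2^13 = 8192
So ceil(log2(7586)) = 13

bits = ceil(log2(7586)) = ceil(12.8891) = 13 bits


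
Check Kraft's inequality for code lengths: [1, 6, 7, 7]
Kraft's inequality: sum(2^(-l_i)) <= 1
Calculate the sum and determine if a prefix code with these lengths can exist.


Sum = 2^(-1) + 2^(-6) + 2^(-7) + 2^(-7)
    = 0.5 + 0.015625 + 0.0078125 + 0.0078125
    = 68/128 = 0.53125
Since 0.53125 <= 1, Kraft's inequality IS satisfied.
A prefix code with these lengths CAN exist.

Kraft sum = 0.53125. Satisfied.


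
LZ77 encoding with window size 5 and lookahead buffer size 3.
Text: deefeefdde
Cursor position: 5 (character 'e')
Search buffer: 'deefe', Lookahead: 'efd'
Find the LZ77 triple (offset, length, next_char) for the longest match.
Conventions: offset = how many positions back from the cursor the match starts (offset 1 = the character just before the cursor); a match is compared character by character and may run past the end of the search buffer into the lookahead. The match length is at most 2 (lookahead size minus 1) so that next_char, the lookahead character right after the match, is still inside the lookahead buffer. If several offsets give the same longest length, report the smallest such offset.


Try each offset into the search buffer:
  offset=1 (pos 4, char 'e'): match length 1
  offset=2 (pos 3, char 'f'): match length 0
  offset=3 (pos 2, char 'e'): match length 2
  offset=4 (pos 1, char 'e'): match length 1
  offset=5 (pos 0, char 'd'): match length 0
Longest match has length 2 at offset 3.
next_char = character at position 5 + 2 = 7 -> 'd'

Best match: offset=3, length=2 (matching 'ef' starting at position 2)
LZ77 triple: (3, 2, 'd')


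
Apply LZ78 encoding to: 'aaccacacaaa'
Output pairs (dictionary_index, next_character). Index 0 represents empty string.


LZ78 encoding steps:
Dictionary: {0: ''}
Step 1: w='' (idx 0), next='a' -> output (0, 'a'), add 'a' as idx 1
Step 2: w='a' (idx 1), next='c' -> output (1, 'c'), add 'ac' as idx 2
Step 3: w='' (idx 0), next='c' -> output (0, 'c'), add 'c' as idx 3
Step 4: w='ac' (idx 2), next='a' -> output (2, 'a'), add 'aca' as idx 4
Step 5: w='c' (idx 3), next='a' -> output (3, 'a'), add 'ca' as idx 5
Step 6: w='a' (idx 1), next='a' -> output (1, 'a'), add 'aa' as idx 6


Encoded: [(0, 'a'), (1, 'c'), (0, 'c'), (2, 'a'), (3, 'a'), (1, 'a')]


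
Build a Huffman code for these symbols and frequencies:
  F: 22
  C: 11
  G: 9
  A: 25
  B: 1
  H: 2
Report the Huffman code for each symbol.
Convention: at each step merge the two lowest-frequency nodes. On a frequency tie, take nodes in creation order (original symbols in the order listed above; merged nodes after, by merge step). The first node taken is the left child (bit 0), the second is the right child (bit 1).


Huffman tree construction:
Step 1: Merge B(1) + H(2) = 3
Step 2: Merge (B+H)(3) + G(9) = 12
Step 3: Merge C(11) + ((B+H)+G)(12) = 23
Step 4: Merge F(22) + (C+((B+H)+G))(23) = 45
Step 5: Merge A(25) + (F+(C+((B+H)+G)))(45) = 70
Read each symbol's code off the tree from the root (left child = 0, right child = 1).

Codes:
  F: 10 (length 2)
  C: 110 (length 3)
  G: 1111 (length 4)
  A: 0 (length 1)
  B: 11100 (length 5)
  H: 11101 (length 5)
Average code length: 153/70 = 2.1857 bits/symbol


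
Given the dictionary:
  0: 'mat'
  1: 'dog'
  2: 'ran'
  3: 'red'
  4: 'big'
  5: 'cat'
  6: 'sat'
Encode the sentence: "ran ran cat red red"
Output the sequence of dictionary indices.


Look up each word in the dictionary:
  'ran' -> 2
  'ran' -> 2
  'cat' -> 5
  'red' -> 3
  'red' -> 3

Encoded: [2, 2, 5, 3, 3]


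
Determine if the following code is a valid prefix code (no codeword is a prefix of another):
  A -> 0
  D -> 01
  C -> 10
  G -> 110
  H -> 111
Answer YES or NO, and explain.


Checking each pair (does one codeword prefix another?):
  A='0' vs D='01': prefix -- VIOLATION

NO -- this is NOT a valid prefix code. A (0) is a prefix of D (01).


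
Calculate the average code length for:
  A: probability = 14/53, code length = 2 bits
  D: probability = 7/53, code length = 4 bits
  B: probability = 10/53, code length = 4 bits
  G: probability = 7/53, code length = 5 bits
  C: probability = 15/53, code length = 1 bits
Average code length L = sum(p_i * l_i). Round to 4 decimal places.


Weighted contributions p_i * l_i:
  A: (14/53) * 2 = 28/53
  D: (7/53) * 4 = 28/53
  B: (10/53) * 4 = 40/53
  G: (7/53) * 5 = 35/53
  C: (15/53) * 1 = 15/53
Sum = (28 + 28 + 40 + 35 + 15)/53 = 146/53

L = 146/53 = 2.7547 bits/symbol


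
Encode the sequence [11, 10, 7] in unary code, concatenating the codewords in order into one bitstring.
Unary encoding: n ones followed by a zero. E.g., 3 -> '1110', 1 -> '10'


Encode each number as n ones followed by a terminating 0:
  11 -> 111111111110 (12 bits)
  10 -> 11111111110 (11 bits)
  7 -> 11111110 (8 bits)
Total length = 12 + 11 + 8 = 31 bits.

Unary([11, 10, 7]) = 1111111111101111111111011111110 (31 bits)


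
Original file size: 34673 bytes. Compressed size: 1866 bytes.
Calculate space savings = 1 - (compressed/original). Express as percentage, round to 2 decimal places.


ratio = compressed/original = 1866/34673 = 0.053817
savings = 1 - ratio = 1 - 0.053817 = 0.946183
as a percentage: 0.946183 * 100 = 94.62%

Space savings = 1 - 1866/34673 = 94.62%


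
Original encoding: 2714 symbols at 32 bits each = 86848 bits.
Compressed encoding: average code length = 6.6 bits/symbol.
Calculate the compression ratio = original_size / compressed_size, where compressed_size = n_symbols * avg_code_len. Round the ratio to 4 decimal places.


original_size = n_symbols * orig_bits = 2714 * 32 = 86848 bits
compressed_size = n_symbols * avg_code_len = 2714 * 6.6 = 17912.4 bits
ratio = original_size / compressed_size = 86848 / 17912.4 = 4.8485

Compression ratio = 4.8485


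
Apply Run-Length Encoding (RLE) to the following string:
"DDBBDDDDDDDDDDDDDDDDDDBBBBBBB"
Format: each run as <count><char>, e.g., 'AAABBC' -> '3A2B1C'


Scanning runs left to right:
  i=0: run of 'D' x 2 -> '2D'
  i=2: run of 'B' x 2 -> '2B'
  i=4: run of 'D' x 18 -> '18D'
  i=22: run of 'B' x 7 -> '7B'

RLE = 2D2B18D7B


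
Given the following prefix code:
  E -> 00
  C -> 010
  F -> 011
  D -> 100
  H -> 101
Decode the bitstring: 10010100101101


Decoding step by step:
Bits 100 -> D
Bits 101 -> H
Bits 00 -> E
Bits 101 -> H
Bits 101 -> H


Decoded message: DHEHH


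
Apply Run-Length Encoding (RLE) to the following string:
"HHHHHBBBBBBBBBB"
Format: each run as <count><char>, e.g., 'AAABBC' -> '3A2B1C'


Scanning runs left to right:
  i=0: run of 'H' x 5 -> '5H'
  i=5: run of 'B' x 10 -> '10B'

RLE = 5H10B


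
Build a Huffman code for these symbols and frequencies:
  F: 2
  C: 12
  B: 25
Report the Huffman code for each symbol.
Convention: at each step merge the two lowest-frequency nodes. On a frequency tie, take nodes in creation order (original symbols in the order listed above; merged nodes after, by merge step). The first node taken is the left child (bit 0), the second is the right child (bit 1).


Huffman tree construction:
Step 1: Merge F(2) + C(12) = 14
Step 2: Merge (F+C)(14) + B(25) = 39
Read each symbol's code off the tree from the root (left child = 0, right child = 1).

Codes:
  F: 00 (length 2)
  C: 01 (length 2)
  B: 1 (length 1)
Average code length: 53/39 = 1.3590 bits/symbol


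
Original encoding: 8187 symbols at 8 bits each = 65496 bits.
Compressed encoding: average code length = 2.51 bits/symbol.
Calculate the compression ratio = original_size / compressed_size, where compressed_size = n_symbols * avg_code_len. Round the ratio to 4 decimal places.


original_size = n_symbols * orig_bits = 8187 * 8 = 65496 bits
compressed_size = n_symbols * avg_code_len = 8187 * 2.51 = 20549.37 bits
ratio = original_size / compressed_size = 65496 / 20549.37 = 3.1873

Compression ratio = 3.1873


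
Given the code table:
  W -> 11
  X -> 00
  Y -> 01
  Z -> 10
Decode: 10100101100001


Decoding:
10 -> Z
10 -> Z
01 -> Y
01 -> Y
10 -> Z
00 -> X
01 -> Y


Result: ZZYYZXY


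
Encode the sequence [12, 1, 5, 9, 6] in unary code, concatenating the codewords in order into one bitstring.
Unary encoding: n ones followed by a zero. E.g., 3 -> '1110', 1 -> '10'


Encode each number as n ones followed by a terminating 0:
  12 -> 1111111111110 (13 bits)
  1 -> 10 (2 bits)
  5 -> 111110 (6 bits)
  9 -> 1111111110 (10 bits)
  6 -> 1111110 (7 bits)
Total length = 13 + 2 + 6 + 10 + 7 = 38 bits.

Unary([12, 1, 5, 9, 6]) = 11111111111101011111011111111101111110 (38 bits)


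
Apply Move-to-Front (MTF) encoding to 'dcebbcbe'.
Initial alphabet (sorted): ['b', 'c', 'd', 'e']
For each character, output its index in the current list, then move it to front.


MTF encoding:
'd': index 2 in ['b', 'c', 'd', 'e'] -> ['d', 'b', 'c', 'e']
'c': index 2 in ['d', 'b', 'c', 'e'] -> ['c', 'd', 'b', 'e']
'e': index 3 in ['c', 'd', 'b', 'e'] -> ['e', 'c', 'd', 'b']
'b': index 3 in ['e', 'c', 'd', 'b'] -> ['b', 'e', 'c', 'd']
'b': index 0 in ['b', 'e', 'c', 'd'] -> ['b', 'e', 'c', 'd']
'c': index 2 in ['b', 'e', 'c', 'd'] -> ['c', 'b', 'e', 'd']
'b': index 1 in ['c', 'b', 'e', 'd'] -> ['b', 'c', 'e', 'd']
'e': index 2 in ['b', 'c', 'e', 'd'] -> ['e', 'b', 'c', 'd']


Output: [2, 2, 3, 3, 0, 2, 1, 2]


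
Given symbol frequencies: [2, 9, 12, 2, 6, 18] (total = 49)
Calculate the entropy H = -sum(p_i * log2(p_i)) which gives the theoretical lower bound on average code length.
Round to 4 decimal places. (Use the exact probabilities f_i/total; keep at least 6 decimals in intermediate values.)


Per-symbol terms -p_i * log2(p_i) with p_i = f_i/49:
  p = 2/49 = 0.040816: log2(p) = -4.614710, -p*log2(p) = 0.188356
  p = 9/49 = 0.183673: log2(p) = -2.444785, -p*log2(p) = 0.449042
  p = 12/49 = 0.244898: log2(p) = -2.029747, -p*log2(p) = 0.497081
  p = 2/49 = 0.040816: log2(p) = -4.614710, -p*log2(p) = 0.188356
  p = 6/49 = 0.122449: log2(p) = -3.029747, -p*log2(p) = 0.370989
  p = 18/49 = 0.367347: log2(p) = -1.444785, -p*log2(p) = 0.530737
H = 0.188356 + 0.449042 + 0.497081 + 0.188356 + 0.370989 + 0.530737 = 2.224561

H = 2.2246 bits/symbol


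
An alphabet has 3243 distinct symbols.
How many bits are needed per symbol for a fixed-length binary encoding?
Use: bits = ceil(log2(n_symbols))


log2(3243) = 11.6631
Bracket: 2^11 = 2048 < 3243 <= 2^12 = 4096
So ceil(log2(3243)) = 12

bits = ceil(log2(3243)) = ceil(11.6631) = 12 bits


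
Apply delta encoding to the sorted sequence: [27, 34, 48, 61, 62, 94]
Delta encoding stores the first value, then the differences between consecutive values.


First value: 27
Deltas:
  34 - 27 = 7
  48 - 34 = 14
  61 - 48 = 13
  62 - 61 = 1
  94 - 62 = 32


Delta encoded: [27, 7, 14, 13, 1, 32]


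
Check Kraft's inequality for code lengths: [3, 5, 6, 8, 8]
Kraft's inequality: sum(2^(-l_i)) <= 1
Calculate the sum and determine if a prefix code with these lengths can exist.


Sum = 2^(-3) + 2^(-5) + 2^(-6) + 2^(-8) + 2^(-8)
    = 0.125 + 0.03125 + 0.015625 + 0.00390625 + 0.00390625
    = 46/256 = 0.1796875
Since 0.1796875 <= 1, Kraft's inequality IS satisfied.
A prefix code with these lengths CAN exist.

Kraft sum = 0.1796875. Satisfied.


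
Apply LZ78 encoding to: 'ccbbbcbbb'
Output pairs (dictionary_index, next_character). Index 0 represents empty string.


LZ78 encoding steps:
Dictionary: {0: ''}
Step 1: w='' (idx 0), next='c' -> output (0, 'c'), add 'c' as idx 1
Step 2: w='c' (idx 1), next='b' -> output (1, 'b'), add 'cb' as idx 2
Step 3: w='' (idx 0), next='b' -> output (0, 'b'), add 'b' as idx 3
Step 4: w='b' (idx 3), next='c' -> output (3, 'c'), add 'bc' as idx 4
Step 5: w='b' (idx 3), next='b' -> output (3, 'b'), add 'bb' as idx 5
Step 6: w='b' (idx 3), end of input -> output (3, '')


Encoded: [(0, 'c'), (1, 'b'), (0, 'b'), (3, 'c'), (3, 'b'), (3, '')]


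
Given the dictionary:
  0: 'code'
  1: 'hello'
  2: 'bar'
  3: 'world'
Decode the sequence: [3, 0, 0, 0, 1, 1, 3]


Look up each index in the dictionary:
  3 -> 'world'
  0 -> 'code'
  0 -> 'code'
  0 -> 'code'
  1 -> 'hello'
  1 -> 'hello'
  3 -> 'world'

Decoded: "world code code code hello hello world"


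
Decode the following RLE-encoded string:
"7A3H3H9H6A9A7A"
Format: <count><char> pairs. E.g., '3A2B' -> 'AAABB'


Expanding each <count><char> pair:
  7A -> 'AAAAAAA'
  3H -> 'HHH'
  3H -> 'HHH'
  9H -> 'HHHHHHHHH'
  6A -> 'AAAAAA'
  9A -> 'AAAAAAAAA'
  7A -> 'AAAAAAA'

Decoded = AAAAAAAHHHHHHHHHHHHHHHAAAAAAAAAAAAAAAAAAAAAA


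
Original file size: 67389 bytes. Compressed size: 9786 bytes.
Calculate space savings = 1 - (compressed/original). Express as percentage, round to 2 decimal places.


ratio = compressed/original = 9786/67389 = 0.145217
savings = 1 - ratio = 1 - 0.145217 = 0.854783
as a percentage: 0.854783 * 100 = 85.48%

Space savings = 1 - 9786/67389 = 85.48%


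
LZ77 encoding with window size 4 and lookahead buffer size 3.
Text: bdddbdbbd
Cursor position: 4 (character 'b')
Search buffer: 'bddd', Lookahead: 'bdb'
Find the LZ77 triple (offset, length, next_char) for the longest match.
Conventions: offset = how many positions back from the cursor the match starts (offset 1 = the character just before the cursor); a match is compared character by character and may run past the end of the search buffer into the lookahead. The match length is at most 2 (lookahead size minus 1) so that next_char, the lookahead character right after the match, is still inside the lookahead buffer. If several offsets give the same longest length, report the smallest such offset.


Try each offset into the search buffer:
  offset=1 (pos 3, char 'd'): match length 0
  offset=2 (pos 2, char 'd'): match length 0
  offset=3 (pos 1, char 'd'): match length 0
  offset=4 (pos 0, char 'b'): match length 2
Longest match has length 2 at offset 4.
next_char = character at position 4 + 2 = 6 -> 'b'

Best match: offset=4, length=2 (matching 'bd' starting at position 0)
LZ77 triple: (4, 2, 'b')


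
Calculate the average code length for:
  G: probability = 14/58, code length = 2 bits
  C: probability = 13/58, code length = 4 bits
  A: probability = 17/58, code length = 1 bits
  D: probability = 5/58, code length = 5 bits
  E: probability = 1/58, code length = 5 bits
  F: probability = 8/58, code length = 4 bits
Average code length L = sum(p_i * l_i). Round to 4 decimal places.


Weighted contributions p_i * l_i:
  G: (14/58) * 2 = 28/58
  C: (13/58) * 4 = 52/58
  A: (17/58) * 1 = 17/58
  D: (5/58) * 5 = 25/58
  E: (1/58) * 5 = 5/58
  F: (8/58) * 4 = 32/58
Sum = (28 + 52 + 17 + 25 + 5 + 32)/58 = 159/58

L = 159/58 = 2.7414 bits/symbol


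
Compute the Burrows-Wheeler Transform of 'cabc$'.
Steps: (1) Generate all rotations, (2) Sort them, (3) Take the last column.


Rotations (sorted):
  0: $cabc -> last char: c
  1: abc$c -> last char: c
  2: bc$ca -> last char: a
  3: c$cab -> last char: b
  4: cabc$ -> last char: $


BWT = ccab$


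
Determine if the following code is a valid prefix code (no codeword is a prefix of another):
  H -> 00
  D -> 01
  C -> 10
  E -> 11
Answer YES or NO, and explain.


Checking each pair (does one codeword prefix another?):
  H='00' vs D='01': no prefix
  H='00' vs C='10': no prefix
  H='00' vs E='11': no prefix
  D='01' vs H='00': no prefix
  D='01' vs C='10': no prefix
  D='01' vs E='11': no prefix
  C='10' vs H='00': no prefix
  C='10' vs D='01': no prefix
  C='10' vs E='11': no prefix
  E='11' vs H='00': no prefix
  E='11' vs D='01': no prefix
  E='11' vs C='10': no prefix
No violation found over all pairs.

YES -- this is a valid prefix code. No codeword is a prefix of any other codeword.


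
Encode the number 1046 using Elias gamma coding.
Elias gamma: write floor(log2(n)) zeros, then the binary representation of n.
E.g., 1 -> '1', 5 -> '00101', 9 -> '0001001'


num_bits = floor(log2(1046)) + 1 = 11
leading_zeros = num_bits - 1 = 10
binary(1046) = 10000010110

Elias gamma(1046) = '0000000000' + '10000010110' = 000000000010000010110 (21 bits)


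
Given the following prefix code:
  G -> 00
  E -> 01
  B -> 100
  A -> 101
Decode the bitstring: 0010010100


Decoding step by step:
Bits 00 -> G
Bits 100 -> B
Bits 101 -> A
Bits 00 -> G


Decoded message: GBAG


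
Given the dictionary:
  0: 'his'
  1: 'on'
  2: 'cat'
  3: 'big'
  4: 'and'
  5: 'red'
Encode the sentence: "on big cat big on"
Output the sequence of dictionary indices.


Look up each word in the dictionary:
  'on' -> 1
  'big' -> 3
  'cat' -> 2
  'big' -> 3
  'on' -> 1

Encoded: [1, 3, 2, 3, 1]


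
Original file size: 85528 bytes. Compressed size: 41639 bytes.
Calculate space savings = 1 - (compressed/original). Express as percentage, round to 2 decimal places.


ratio = compressed/original = 41639/85528 = 0.486846
savings = 1 - ratio = 1 - 0.486846 = 0.513154
as a percentage: 0.513154 * 100 = 51.32%

Space savings = 1 - 41639/85528 = 51.32%


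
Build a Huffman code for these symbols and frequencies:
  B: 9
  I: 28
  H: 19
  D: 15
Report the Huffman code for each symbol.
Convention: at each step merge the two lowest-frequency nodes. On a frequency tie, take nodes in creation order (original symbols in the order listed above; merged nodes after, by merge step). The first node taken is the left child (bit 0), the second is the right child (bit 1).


Huffman tree construction:
Step 1: Merge B(9) + D(15) = 24
Step 2: Merge H(19) + (B+D)(24) = 43
Step 3: Merge I(28) + (H+(B+D))(43) = 71
Read each symbol's code off the tree from the root (left child = 0, right child = 1).

Codes:
  B: 110 (length 3)
  I: 0 (length 1)
  H: 10 (length 2)
  D: 111 (length 3)
Average code length: 138/71 = 1.9437 bits/symbol


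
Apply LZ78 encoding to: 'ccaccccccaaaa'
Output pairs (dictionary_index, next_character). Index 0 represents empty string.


LZ78 encoding steps:
Dictionary: {0: ''}
Step 1: w='' (idx 0), next='c' -> output (0, 'c'), add 'c' as idx 1
Step 2: w='c' (idx 1), next='a' -> output (1, 'a'), add 'ca' as idx 2
Step 3: w='c' (idx 1), next='c' -> output (1, 'c'), add 'cc' as idx 3
Step 4: w='cc' (idx 3), next='c' -> output (3, 'c'), add 'ccc' as idx 4
Step 5: w='ca' (idx 2), next='a' -> output (2, 'a'), add 'caa' as idx 5
Step 6: w='' (idx 0), next='a' -> output (0, 'a'), add 'a' as idx 6
Step 7: w='a' (idx 6), end of input -> output (6, '')


Encoded: [(0, 'c'), (1, 'a'), (1, 'c'), (3, 'c'), (2, 'a'), (0, 'a'), (6, '')]


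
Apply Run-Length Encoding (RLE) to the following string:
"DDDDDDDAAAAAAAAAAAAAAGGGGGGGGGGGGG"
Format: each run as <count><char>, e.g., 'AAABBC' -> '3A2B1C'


Scanning runs left to right:
  i=0: run of 'D' x 7 -> '7D'
  i=7: run of 'A' x 14 -> '14A'
  i=21: run of 'G' x 13 -> '13G'

RLE = 7D14A13G


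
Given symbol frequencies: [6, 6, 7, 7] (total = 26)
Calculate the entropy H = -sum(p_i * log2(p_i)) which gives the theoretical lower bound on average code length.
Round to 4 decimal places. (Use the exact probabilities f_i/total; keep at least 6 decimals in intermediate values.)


Per-symbol terms -p_i * log2(p_i) with p_i = f_i/26:
  p = 6/26 = 0.230769: log2(p) = -2.115477, -p*log2(p) = 0.488187
  p = 6/26 = 0.230769: log2(p) = -2.115477, -p*log2(p) = 0.488187
  p = 7/26 = 0.269231: log2(p) = -1.893085, -p*log2(p) = 0.509677
  p = 7/26 = 0.269231: log2(p) = -1.893085, -p*log2(p) = 0.509677
H = 0.488187 + 0.488187 + 0.509677 + 0.509677 = 1.995728

H = 1.9957 bits/symbol


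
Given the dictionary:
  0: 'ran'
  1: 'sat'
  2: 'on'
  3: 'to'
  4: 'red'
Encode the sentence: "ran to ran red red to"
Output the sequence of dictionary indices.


Look up each word in the dictionary:
  'ran' -> 0
  'to' -> 3
  'ran' -> 0
  'red' -> 4
  'red' -> 4
  'to' -> 3

Encoded: [0, 3, 0, 4, 4, 3]


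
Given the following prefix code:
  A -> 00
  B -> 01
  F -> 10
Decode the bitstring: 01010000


Decoding step by step:
Bits 01 -> B
Bits 01 -> B
Bits 00 -> A
Bits 00 -> A


Decoded message: BBAA


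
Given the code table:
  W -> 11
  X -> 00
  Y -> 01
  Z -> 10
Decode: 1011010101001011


Decoding:
10 -> Z
11 -> W
01 -> Y
01 -> Y
01 -> Y
00 -> X
10 -> Z
11 -> W


Result: ZWYYYXZW


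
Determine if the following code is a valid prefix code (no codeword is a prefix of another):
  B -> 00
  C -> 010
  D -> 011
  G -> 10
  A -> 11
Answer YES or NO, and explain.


Checking each pair (does one codeword prefix another?):
  B='00' vs C='010': no prefix
  B='00' vs D='011': no prefix
  B='00' vs G='10': no prefix
  B='00' vs A='11': no prefix
  C='010' vs B='00': no prefix
  C='010' vs D='011': no prefix
  C='010' vs G='10': no prefix
  C='010' vs A='11': no prefix
  D='011' vs B='00': no prefix
  D='011' vs C='010': no prefix
  D='011' vs G='10': no prefix
  D='011' vs A='11': no prefix
  G='10' vs B='00': no prefix
  G='10' vs C='010': no prefix
  G='10' vs D='011': no prefix
  G='10' vs A='11': no prefix
  A='11' vs B='00': no prefix
  A='11' vs C='010': no prefix
  A='11' vs D='011': no prefix
  A='11' vs G='10': no prefix
No violation found over all pairs.

YES -- this is a valid prefix code. No codeword is a prefix of any other codeword.


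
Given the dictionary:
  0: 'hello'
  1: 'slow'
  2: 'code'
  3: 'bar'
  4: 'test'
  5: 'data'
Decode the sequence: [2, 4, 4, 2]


Look up each index in the dictionary:
  2 -> 'code'
  4 -> 'test'
  4 -> 'test'
  2 -> 'code'

Decoded: "code test test code"


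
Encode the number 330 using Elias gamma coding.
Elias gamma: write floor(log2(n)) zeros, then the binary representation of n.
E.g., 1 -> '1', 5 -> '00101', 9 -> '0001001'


num_bits = floor(log2(330)) + 1 = 9
leading_zeros = num_bits - 1 = 8
binary(330) = 101001010

Elias gamma(330) = '00000000' + '101001010' = 00000000101001010 (17 bits)


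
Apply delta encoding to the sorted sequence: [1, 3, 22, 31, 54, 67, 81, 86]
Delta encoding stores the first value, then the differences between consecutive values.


First value: 1
Deltas:
  3 - 1 = 2
  22 - 3 = 19
  31 - 22 = 9
  54 - 31 = 23
  67 - 54 = 13
  81 - 67 = 14
  86 - 81 = 5


Delta encoded: [1, 2, 19, 9, 23, 13, 14, 5]


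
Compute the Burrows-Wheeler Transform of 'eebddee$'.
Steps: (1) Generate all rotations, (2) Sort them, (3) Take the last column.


Rotations (sorted):
  0: $eebddee -> last char: e
  1: bddee$ee -> last char: e
  2: ddee$eeb -> last char: b
  3: dee$eebd -> last char: d
  4: e$eebdde -> last char: e
  5: ebddee$e -> last char: e
  6: ee$eebdd -> last char: d
  7: eebddee$ -> last char: $


BWT = eebdeed$


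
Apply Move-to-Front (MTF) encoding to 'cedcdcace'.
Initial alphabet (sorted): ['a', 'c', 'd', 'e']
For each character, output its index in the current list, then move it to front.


MTF encoding:
'c': index 1 in ['a', 'c', 'd', 'e'] -> ['c', 'a', 'd', 'e']
'e': index 3 in ['c', 'a', 'd', 'e'] -> ['e', 'c', 'a', 'd']
'd': index 3 in ['e', 'c', 'a', 'd'] -> ['d', 'e', 'c', 'a']
'c': index 2 in ['d', 'e', 'c', 'a'] -> ['c', 'd', 'e', 'a']
'd': index 1 in ['c', 'd', 'e', 'a'] -> ['d', 'c', 'e', 'a']
'c': index 1 in ['d', 'c', 'e', 'a'] -> ['c', 'd', 'e', 'a']
'a': index 3 in ['c', 'd', 'e', 'a'] -> ['a', 'c', 'd', 'e']
'c': index 1 in ['a', 'c', 'd', 'e'] -> ['c', 'a', 'd', 'e']
'e': index 3 in ['c', 'a', 'd', 'e'] -> ['e', 'c', 'a', 'd']


Output: [1, 3, 3, 2, 1, 1, 3, 1, 3]


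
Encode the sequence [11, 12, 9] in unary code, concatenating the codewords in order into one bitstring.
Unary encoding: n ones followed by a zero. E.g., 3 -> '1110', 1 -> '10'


Encode each number as n ones followed by a terminating 0:
  11 -> 111111111110 (12 bits)
  12 -> 1111111111110 (13 bits)
  9 -> 1111111110 (10 bits)
Total length = 12 + 13 + 10 = 35 bits.

Unary([11, 12, 9]) = 11111111111011111111111101111111110 (35 bits)


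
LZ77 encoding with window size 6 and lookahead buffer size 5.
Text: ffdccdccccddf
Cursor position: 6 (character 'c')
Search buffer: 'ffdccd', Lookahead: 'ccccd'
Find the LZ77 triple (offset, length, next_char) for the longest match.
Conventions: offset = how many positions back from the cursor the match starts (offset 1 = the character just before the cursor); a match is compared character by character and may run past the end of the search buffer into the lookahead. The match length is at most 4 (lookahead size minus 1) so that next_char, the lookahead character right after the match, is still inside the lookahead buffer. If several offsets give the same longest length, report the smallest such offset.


Try each offset into the search buffer:
  offset=1 (pos 5, char 'd'): match length 0
  offset=2 (pos 4, char 'c'): match length 1
  offset=3 (pos 3, char 'c'): match length 2
  offset=4 (pos 2, char 'd'): match length 0
  offset=5 (pos 1, char 'f'): match length 0
  offset=6 (pos 0, char 'f'): match length 0
Longest match has length 2 at offset 3.
next_char = character at position 6 + 2 = 8 -> 'c'

Best match: offset=3, length=2 (matching 'cc' starting at position 3)
LZ77 triple: (3, 2, 'c')


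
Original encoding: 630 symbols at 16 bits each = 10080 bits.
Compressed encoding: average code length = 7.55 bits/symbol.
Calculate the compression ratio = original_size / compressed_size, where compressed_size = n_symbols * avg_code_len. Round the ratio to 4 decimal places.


original_size = n_symbols * orig_bits = 630 * 16 = 10080 bits
compressed_size = n_symbols * avg_code_len = 630 * 7.55 = 4756.5 bits
ratio = original_size / compressed_size = 10080 / 4756.5 = 2.1192

Compression ratio = 2.1192


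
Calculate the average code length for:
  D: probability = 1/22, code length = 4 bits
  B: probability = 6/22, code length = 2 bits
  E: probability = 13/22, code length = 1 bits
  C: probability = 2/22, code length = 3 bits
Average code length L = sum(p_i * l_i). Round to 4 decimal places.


Weighted contributions p_i * l_i:
  D: (1/22) * 4 = 4/22
  B: (6/22) * 2 = 12/22
  E: (13/22) * 1 = 13/22
  C: (2/22) * 3 = 6/22
Sum = (4 + 12 + 13 + 6)/22 = 35/22

L = 35/22 = 1.5909 bits/symbol


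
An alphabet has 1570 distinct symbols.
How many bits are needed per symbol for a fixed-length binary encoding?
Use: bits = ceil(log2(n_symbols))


log2(1570) = 10.6165
Bracket: 2^10 = 1024 < 1570 <= 2^11 = 2048
So ceil(log2(1570)) = 11

bits = ceil(log2(1570)) = ceil(10.6165) = 11 bits


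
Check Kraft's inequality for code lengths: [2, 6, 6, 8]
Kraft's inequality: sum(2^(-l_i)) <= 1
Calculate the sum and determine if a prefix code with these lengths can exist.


Sum = 2^(-2) + 2^(-6) + 2^(-6) + 2^(-8)
    = 0.25 + 0.015625 + 0.015625 + 0.00390625
    = 73/256 = 0.28515625
Since 0.28515625 <= 1, Kraft's inequality IS satisfied.
A prefix code with these lengths CAN exist.

Kraft sum = 0.28515625. Satisfied.


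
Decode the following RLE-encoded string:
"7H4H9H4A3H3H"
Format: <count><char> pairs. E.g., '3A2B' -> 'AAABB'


Expanding each <count><char> pair:
  7H -> 'HHHHHHH'
  4H -> 'HHHH'
  9H -> 'HHHHHHHHH'
  4A -> 'AAAA'
  3H -> 'HHH'
  3H -> 'HHH'

Decoded = HHHHHHHHHHHHHHHHHHHHAAAAHHHHHH


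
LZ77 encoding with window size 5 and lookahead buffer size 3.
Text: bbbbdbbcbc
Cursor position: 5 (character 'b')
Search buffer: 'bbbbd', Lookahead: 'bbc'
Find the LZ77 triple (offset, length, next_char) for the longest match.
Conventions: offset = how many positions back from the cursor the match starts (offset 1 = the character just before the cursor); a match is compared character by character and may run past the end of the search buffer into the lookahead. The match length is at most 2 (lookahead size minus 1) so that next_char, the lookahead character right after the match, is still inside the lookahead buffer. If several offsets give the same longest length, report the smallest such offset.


Try each offset into the search buffer:
  offset=1 (pos 4, char 'd'): match length 0
  offset=2 (pos 3, char 'b'): match length 1
  offset=3 (pos 2, char 'b'): match length 2
  offset=4 (pos 1, char 'b'): match length 2
  offset=5 (pos 0, char 'b'): match length 2
Longest match has length 2, found at offsets 3, 4, 5; take the smallest, offset 3.
next_char = character at position 5 + 2 = 7 -> 'c'

Best match: offset=3, length=2 (matching 'bb' starting at position 2)
LZ77 triple: (3, 2, 'c')


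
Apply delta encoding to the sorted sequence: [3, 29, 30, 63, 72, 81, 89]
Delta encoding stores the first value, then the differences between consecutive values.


First value: 3
Deltas:
  29 - 3 = 26
  30 - 29 = 1
  63 - 30 = 33
  72 - 63 = 9
  81 - 72 = 9
  89 - 81 = 8


Delta encoded: [3, 26, 1, 33, 9, 9, 8]


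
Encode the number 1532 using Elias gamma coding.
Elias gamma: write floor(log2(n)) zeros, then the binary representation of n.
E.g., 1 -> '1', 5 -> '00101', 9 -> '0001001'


num_bits = floor(log2(1532)) + 1 = 11
leading_zeros = num_bits - 1 = 10
binary(1532) = 10111111100

Elias gamma(1532) = '0000000000' + '10111111100' = 000000000010111111100 (21 bits)


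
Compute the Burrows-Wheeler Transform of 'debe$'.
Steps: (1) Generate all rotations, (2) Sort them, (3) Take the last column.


Rotations (sorted):
  0: $debe -> last char: e
  1: be$de -> last char: e
  2: debe$ -> last char: $
  3: e$deb -> last char: b
  4: ebe$d -> last char: d


BWT = ee$bd


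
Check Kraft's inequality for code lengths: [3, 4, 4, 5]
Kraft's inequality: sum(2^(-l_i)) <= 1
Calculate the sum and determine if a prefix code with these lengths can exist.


Sum = 2^(-3) + 2^(-4) + 2^(-4) + 2^(-5)
    = 0.125 + 0.0625 + 0.0625 + 0.03125
    = 9/32 = 0.28125
Since 0.28125 <= 1, Kraft's inequality IS satisfied.
A prefix code with these lengths CAN exist.

Kraft sum = 0.28125. Satisfied.


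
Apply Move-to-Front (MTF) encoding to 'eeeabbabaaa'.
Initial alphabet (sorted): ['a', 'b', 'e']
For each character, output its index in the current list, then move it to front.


MTF encoding:
'e': index 2 in ['a', 'b', 'e'] -> ['e', 'a', 'b']
'e': index 0 in ['e', 'a', 'b'] -> ['e', 'a', 'b']
'e': index 0 in ['e', 'a', 'b'] -> ['e', 'a', 'b']
'a': index 1 in ['e', 'a', 'b'] -> ['a', 'e', 'b']
'b': index 2 in ['a', 'e', 'b'] -> ['b', 'a', 'e']
'b': index 0 in ['b', 'a', 'e'] -> ['b', 'a', 'e']
'a': index 1 in ['b', 'a', 'e'] -> ['a', 'b', 'e']
'b': index 1 in ['a', 'b', 'e'] -> ['b', 'a', 'e']
'a': index 1 in ['b', 'a', 'e'] -> ['a', 'b', 'e']
'a': index 0 in ['a', 'b', 'e'] -> ['a', 'b', 'e']
'a': index 0 in ['a', 'b', 'e'] -> ['a', 'b', 'e']


Output: [2, 0, 0, 1, 2, 0, 1, 1, 1, 0, 0]


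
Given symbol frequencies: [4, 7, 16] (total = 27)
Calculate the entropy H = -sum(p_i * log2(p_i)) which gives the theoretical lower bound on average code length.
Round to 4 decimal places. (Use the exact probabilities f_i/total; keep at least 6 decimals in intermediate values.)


Per-symbol terms -p_i * log2(p_i) with p_i = f_i/27:
  p = 4/27 = 0.148148: log2(p) = -2.754888, -p*log2(p) = 0.408131
  p = 7/27 = 0.259259: log2(p) = -1.947533, -p*log2(p) = 0.504916
  p = 16/27 = 0.592593: log2(p) = -0.754888, -p*log2(p) = 0.447341
H = 0.408131 + 0.504916 + 0.447341 = 1.360388

H = 1.3604 bits/symbol


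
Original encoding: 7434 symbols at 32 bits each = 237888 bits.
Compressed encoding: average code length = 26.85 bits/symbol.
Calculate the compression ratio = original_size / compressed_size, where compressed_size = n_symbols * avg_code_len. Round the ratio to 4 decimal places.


original_size = n_symbols * orig_bits = 7434 * 32 = 237888 bits
compressed_size = n_symbols * avg_code_len = 7434 * 26.85 = 199602.9 bits
ratio = original_size / compressed_size = 237888 / 199602.9 = 1.1918

Compression ratio = 1.1918


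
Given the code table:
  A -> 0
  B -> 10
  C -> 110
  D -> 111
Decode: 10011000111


Decoding:
10 -> B
0 -> A
110 -> C
0 -> A
0 -> A
111 -> D


Result: BACAAD


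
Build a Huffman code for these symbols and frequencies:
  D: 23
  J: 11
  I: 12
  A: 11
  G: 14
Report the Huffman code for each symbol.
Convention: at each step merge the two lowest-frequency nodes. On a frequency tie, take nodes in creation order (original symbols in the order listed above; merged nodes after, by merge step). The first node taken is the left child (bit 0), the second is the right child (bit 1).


Huffman tree construction:
Step 1: Merge J(11) + A(11) = 22
Step 2: Merge I(12) + G(14) = 26
Step 3: Merge (J+A)(22) + D(23) = 45
Step 4: Merge (I+G)(26) + ((J+A)+D)(45) = 71
Read each symbol's code off the tree from the root (left child = 0, right child = 1).

Codes:
  D: 11 (length 2)
  J: 100 (length 3)
  I: 00 (length 2)
  A: 101 (length 3)
  G: 01 (length 2)
Average code length: 164/71 = 2.3099 bits/symbol


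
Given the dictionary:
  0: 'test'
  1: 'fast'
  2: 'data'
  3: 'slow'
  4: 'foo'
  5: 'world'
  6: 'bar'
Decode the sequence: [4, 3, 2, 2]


Look up each index in the dictionary:
  4 -> 'foo'
  3 -> 'slow'
  2 -> 'data'
  2 -> 'data'

Decoded: "foo slow data data"


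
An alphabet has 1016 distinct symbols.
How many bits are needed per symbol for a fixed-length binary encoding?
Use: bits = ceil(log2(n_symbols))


log2(1016) = 9.9887
Bracket: 2^9 = 512 < 1016 <= 2^10 = 1024
So ceil(log2(1016)) = 10

bits = ceil(log2(1016)) = ceil(9.9887) = 10 bits


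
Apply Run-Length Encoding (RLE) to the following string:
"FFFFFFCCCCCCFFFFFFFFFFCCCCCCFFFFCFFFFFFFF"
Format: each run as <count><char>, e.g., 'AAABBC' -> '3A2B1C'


Scanning runs left to right:
  i=0: run of 'F' x 6 -> '6F'
  i=6: run of 'C' x 6 -> '6C'
  i=12: run of 'F' x 10 -> '10F'
  i=22: run of 'C' x 6 -> '6C'
  i=28: run of 'F' x 4 -> '4F'
  i=32: run of 'C' x 1 -> '1C'
  i=33: run of 'F' x 8 -> '8F'

RLE = 6F6C10F6C4F1C8F


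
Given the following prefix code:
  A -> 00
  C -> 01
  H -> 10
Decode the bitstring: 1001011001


Decoding step by step:
Bits 10 -> H
Bits 01 -> C
Bits 01 -> C
Bits 10 -> H
Bits 01 -> C


Decoded message: HCCHC


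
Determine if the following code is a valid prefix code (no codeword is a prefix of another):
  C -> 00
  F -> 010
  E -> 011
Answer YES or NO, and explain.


Checking each pair (does one codeword prefix another?):
  C='00' vs F='010': no prefix
  C='00' vs E='011': no prefix
  F='010' vs C='00': no prefix
  F='010' vs E='011': no prefix
  E='011' vs C='00': no prefix
  E='011' vs F='010': no prefix
No violation found over all pairs.

YES -- this is a valid prefix code. No codeword is a prefix of any other codeword.


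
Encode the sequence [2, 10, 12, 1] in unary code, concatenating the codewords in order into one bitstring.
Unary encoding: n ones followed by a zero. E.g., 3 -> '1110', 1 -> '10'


Encode each number as n ones followed by a terminating 0:
  2 -> 110 (3 bits)
  10 -> 11111111110 (11 bits)
  12 -> 1111111111110 (13 bits)
  1 -> 10 (2 bits)
Total length = 3 + 11 + 13 + 2 = 29 bits.

Unary([2, 10, 12, 1]) = 11011111111110111111111111010 (29 bits)


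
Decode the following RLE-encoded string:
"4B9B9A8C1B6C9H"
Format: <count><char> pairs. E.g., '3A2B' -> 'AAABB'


Expanding each <count><char> pair:
  4B -> 'BBBB'
  9B -> 'BBBBBBBBB'
  9A -> 'AAAAAAAAA'
  8C -> 'CCCCCCCC'
  1B -> 'B'
  6C -> 'CCCCCC'
  9H -> 'HHHHHHHHH'

Decoded = BBBBBBBBBBBBBAAAAAAAAACCCCCCCCBCCCCCCHHHHHHHHH


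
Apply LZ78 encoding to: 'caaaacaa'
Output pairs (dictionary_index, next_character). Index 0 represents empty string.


LZ78 encoding steps:
Dictionary: {0: ''}
Step 1: w='' (idx 0), next='c' -> output (0, 'c'), add 'c' as idx 1
Step 2: w='' (idx 0), next='a' -> output (0, 'a'), add 'a' as idx 2
Step 3: w='a' (idx 2), next='a' -> output (2, 'a'), add 'aa' as idx 3
Step 4: w='a' (idx 2), next='c' -> output (2, 'c'), add 'ac' as idx 4
Step 5: w='aa' (idx 3), end of input -> output (3, '')


Encoded: [(0, 'c'), (0, 'a'), (2, 'a'), (2, 'c'), (3, '')]


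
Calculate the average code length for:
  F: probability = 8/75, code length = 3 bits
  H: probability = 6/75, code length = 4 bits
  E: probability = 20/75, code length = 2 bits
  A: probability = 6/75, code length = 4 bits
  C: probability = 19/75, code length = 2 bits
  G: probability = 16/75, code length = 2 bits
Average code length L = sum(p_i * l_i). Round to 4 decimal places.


Weighted contributions p_i * l_i:
  F: (8/75) * 3 = 24/75
  H: (6/75) * 4 = 24/75
  E: (20/75) * 2 = 40/75
  A: (6/75) * 4 = 24/75
  C: (19/75) * 2 = 38/75
  G: (16/75) * 2 = 32/75
Sum = (24 + 24 + 40 + 24 + 38 + 32)/75 = 182/75

L = 182/75 = 2.4267 bits/symbol


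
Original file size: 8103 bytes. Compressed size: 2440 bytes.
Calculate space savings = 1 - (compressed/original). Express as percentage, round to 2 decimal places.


ratio = compressed/original = 2440/8103 = 0.301123
savings = 1 - ratio = 1 - 0.301123 = 0.698877
as a percentage: 0.698877 * 100 = 69.89%

Space savings = 1 - 2440/8103 = 69.89%


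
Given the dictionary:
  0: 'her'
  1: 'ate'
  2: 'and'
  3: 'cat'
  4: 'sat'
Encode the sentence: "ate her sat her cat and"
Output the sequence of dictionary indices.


Look up each word in the dictionary:
  'ate' -> 1
  'her' -> 0
  'sat' -> 4
  'her' -> 0
  'cat' -> 3
  'and' -> 2

Encoded: [1, 0, 4, 0, 3, 2]


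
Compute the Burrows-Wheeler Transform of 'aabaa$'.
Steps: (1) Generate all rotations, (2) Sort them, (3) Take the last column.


Rotations (sorted):
  0: $aabaa -> last char: a
  1: a$aaba -> last char: a
  2: aa$aab -> last char: b
  3: aabaa$ -> last char: $
  4: abaa$a -> last char: a
  5: baa$aa -> last char: a


BWT = aab$aa


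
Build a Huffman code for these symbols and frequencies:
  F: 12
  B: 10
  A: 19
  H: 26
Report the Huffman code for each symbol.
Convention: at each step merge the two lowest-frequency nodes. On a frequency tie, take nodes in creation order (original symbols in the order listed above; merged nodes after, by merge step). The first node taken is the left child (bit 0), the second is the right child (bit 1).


Huffman tree construction:
Step 1: Merge B(10) + F(12) = 22
Step 2: Merge A(19) + (B+F)(22) = 41
Step 3: Merge H(26) + (A+(B+F))(41) = 67
Read each symbol's code off the tree from the root (left child = 0, right child = 1).

Codes:
  F: 111 (length 3)
  B: 110 (length 3)
  A: 10 (length 2)
  H: 0 (length 1)
Average code length: 130/67 = 1.9403 bits/symbol


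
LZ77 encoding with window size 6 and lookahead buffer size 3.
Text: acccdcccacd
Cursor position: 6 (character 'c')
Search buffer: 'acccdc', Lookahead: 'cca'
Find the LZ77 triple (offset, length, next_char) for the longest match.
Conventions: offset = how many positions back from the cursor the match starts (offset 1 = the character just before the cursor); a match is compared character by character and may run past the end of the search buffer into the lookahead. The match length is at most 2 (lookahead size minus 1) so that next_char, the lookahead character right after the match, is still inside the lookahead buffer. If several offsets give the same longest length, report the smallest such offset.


Try each offset into the search buffer:
  offset=1 (pos 5, char 'c'): match length 2
  offset=2 (pos 4, char 'd'): match length 0
  offset=3 (pos 3, char 'c'): match length 1
  offset=4 (pos 2, char 'c'): match length 2
  offset=5 (pos 1, char 'c'): match length 2
  offset=6 (pos 0, char 'a'): match length 0
Longest match has length 2, found at offsets 1, 4, 5; take the smallest, offset 1.
next_char = character at position 6 + 2 = 8 -> 'a'

Best match: offset=1, length=2 (matching 'cc' starting at position 5)
LZ77 triple: (1, 2, 'a')


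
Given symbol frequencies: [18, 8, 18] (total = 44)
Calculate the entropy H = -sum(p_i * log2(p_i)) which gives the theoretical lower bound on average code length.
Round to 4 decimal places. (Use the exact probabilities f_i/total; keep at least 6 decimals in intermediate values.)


Per-symbol terms -p_i * log2(p_i) with p_i = f_i/44:
  p = 18/44 = 0.409091: log2(p) = -1.289507, -p*log2(p) = 0.527525
  p = 8/44 = 0.181818: log2(p) = -2.459432, -p*log2(p) = 0.447169
  p = 18/44 = 0.409091: log2(p) = -1.289507, -p*log2(p) = 0.527525
H = 0.527525 + 0.447169 + 0.527525 = 1.502219

H = 1.5022 bits/symbol


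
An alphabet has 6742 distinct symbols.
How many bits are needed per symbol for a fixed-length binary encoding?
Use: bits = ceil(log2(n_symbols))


log2(6742) = 12.719
Bracket: 2^12 = 4096 < 6742 <= 2^13 = 8192
So ceil(log2(6742)) = 13

bits = ceil(log2(6742)) = ceil(12.719) = 13 bits
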